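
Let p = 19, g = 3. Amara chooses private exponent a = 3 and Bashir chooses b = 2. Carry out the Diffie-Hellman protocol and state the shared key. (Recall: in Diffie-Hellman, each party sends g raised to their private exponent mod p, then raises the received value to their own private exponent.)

Bashir sends B = g^b mod p = 3^2 mod 19.
3^1 ≡ 3 (mod 19)
3^2 = (3^1)^2 ≡ 3^2 = 9 ≡ 9 (mod 19)
So B = 9. Amara then computes K = B^a mod p = 9^3 mod 19.
9^1 ≡ 9 (mod 19)
9^2 = (9^1)^2 ≡ 9^2 = 81 ≡ 5 (mod 19)
9^3 = 9^2 · 9^1 ≡ 5 · 9 ≡ 7 (mod 19).

7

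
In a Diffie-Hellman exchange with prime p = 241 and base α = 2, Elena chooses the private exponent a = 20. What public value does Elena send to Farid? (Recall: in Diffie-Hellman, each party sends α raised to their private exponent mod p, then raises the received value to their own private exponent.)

Public value = 2^20 (mod 241).
2^1 ≡ 2 (mod 241)
2^2 = (2^1)^2 ≡ 2^2 = 4 ≡ 4 (mod 241)
2^4 = (2^2)^2 ≡ 4^2 = 16 ≡ 16 (mod 241)
2^8 = (2^4)^2 ≡ 16^2 = 256 ≡ 15 (mod 241)
2^16 = (2^8)^2 ≡ 15^2 = 225 ≡ 225 (mod 241)
2^20 = 2^16 · 2^4 ≡ 225 · 16 ≡ 226 (mod 241).

226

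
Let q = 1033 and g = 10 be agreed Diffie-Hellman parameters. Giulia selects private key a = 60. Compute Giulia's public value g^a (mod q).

Public value = 10^60 (mod 1033).
10^1 ≡ 10 (mod 1033)
10^2 = (10^1)^2 ≡ 10^2 = 100 ≡ 100 (mod 1033)
10^4 = (10^2)^2 ≡ 100^2 = 10000 ≡ 703 (mod 1033)
10^8 = (10^4)^2 ≡ 703^2 = 494209 ≡ 435 (mod 1033)
10^16 = (10^8)^2 ≡ 435^2 = 189225 ≡ 186 (mod 1033)
10^32 = (10^16)^2 ≡ 186^2 = 34596 ≡ 507 (mod 1033)
10^60 = 10^32 · 10^16 · 10^8 · 10^4 ≡ 507 · 186 · 435 · 703 ≡ 733 (mod 1033).

733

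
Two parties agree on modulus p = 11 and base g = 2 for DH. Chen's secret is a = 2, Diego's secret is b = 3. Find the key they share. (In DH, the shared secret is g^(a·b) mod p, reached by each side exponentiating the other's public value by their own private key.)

9

Chen sends A = g^a mod p = 2^2 mod 11.
2^1 ≡ 2 (mod 11)
2^2 = (2^1)^2 ≡ 2^2 = 4 ≡ 4 (mod 11)
So A = 4. Diego then computes K = A^b mod p = 4^3 mod 11.
4^1 ≡ 4 (mod 11)
4^2 = (4^1)^2 ≡ 4^2 = 16 ≡ 5 (mod 11)
4^3 = 4^2 · 4^1 ≡ 5 · 4 ≡ 9 (mod 11).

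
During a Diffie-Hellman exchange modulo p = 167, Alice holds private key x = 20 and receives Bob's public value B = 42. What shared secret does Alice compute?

141

Shared key K = 42^20 mod 167.
42^1 ≡ 42 (mod 167)
42^2 = (42^1)^2 ≡ 42^2 = 1764 ≡ 94 (mod 167)
42^4 = (42^2)^2 ≡ 94^2 = 8836 ≡ 152 (mod 167)
42^8 = (42^4)^2 ≡ 152^2 = 23104 ≡ 58 (mod 167)
42^16 = (42^8)^2 ≡ 58^2 = 3364 ≡ 24 (mod 167)
42^20 = 42^16 · 42^4 ≡ 24 · 152 ≡ 141 (mod 167).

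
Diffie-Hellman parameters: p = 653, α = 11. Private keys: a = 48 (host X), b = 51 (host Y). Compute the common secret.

Host X sends A = α^a mod p = 11^48 mod 653.
11^1 ≡ 11 (mod 653)
11^2 = (11^1)^2 ≡ 11^2 = 121 ≡ 121 (mod 653)
11^4 = (11^2)^2 ≡ 121^2 = 14641 ≡ 275 (mod 653)
11^8 = (11^4)^2 ≡ 275^2 = 75625 ≡ 530 (mod 653)
11^16 = (11^8)^2 ≡ 530^2 = 280900 ≡ 110 (mod 653)
11^32 = (11^16)^2 ≡ 110^2 = 12100 ≡ 346 (mod 653)
11^48 = 11^32 · 11^16 ≡ 346 · 110 ≡ 186 (mod 653).
So A = 186. Host Y then computes K = A^b mod p = 186^51 mod 653.
186^1 ≡ 186 (mod 653)
186^2 = (186^1)^2 ≡ 186^2 = 34596 ≡ 640 (mod 653)
186^4 = (186^2)^2 ≡ 640^2 = 409600 ≡ 169 (mod 653)
186^8 = (186^4)^2 ≡ 169^2 = 28561 ≡ 482 (mod 653)
186^16 = (186^8)^2 ≡ 482^2 = 232324 ≡ 509 (mod 653)
186^32 = (186^16)^2 ≡ 509^2 = 259081 ≡ 493 (mod 653)
186^51 = 186^32 · 186^16 · 186^2 · 186^1 ≡ 493 · 509 · 640 · 186 ≡ 628 (mod 653).

628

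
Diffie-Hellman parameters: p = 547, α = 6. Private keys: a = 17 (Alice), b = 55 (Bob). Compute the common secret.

Bob sends B = α^b mod p = 6^55 mod 547.
6^1 ≡ 6 (mod 547)
6^2 = (6^1)^2 ≡ 6^2 = 36 ≡ 36 (mod 547)
6^4 = (6^2)^2 ≡ 36^2 = 1296 ≡ 202 (mod 547)
6^8 = (6^4)^2 ≡ 202^2 = 40804 ≡ 326 (mod 547)
6^16 = (6^8)^2 ≡ 326^2 = 106276 ≡ 158 (mod 547)
6^32 = (6^16)^2 ≡ 158^2 = 24964 ≡ 349 (mod 547)
6^55 = 6^32 · 6^16 · 6^4 · 6^2 · 6^1 ≡ 349 · 158 · 202 · 36 · 6 ≡ 312 (mod 547).
So B = 312. Alice then computes K = B^a mod p = 312^17 mod 547.
312^1 ≡ 312 (mod 547)
312^2 = (312^1)^2 ≡ 312^2 = 97344 ≡ 525 (mod 547)
312^4 = (312^2)^2 ≡ 525^2 = 275625 ≡ 484 (mod 547)
312^8 = (312^4)^2 ≡ 484^2 = 234256 ≡ 140 (mod 547)
312^16 = (312^8)^2 ≡ 140^2 = 19600 ≡ 455 (mod 547)
312^17 = 312^16 · 312^1 ≡ 455 · 312 ≡ 287 (mod 547).

287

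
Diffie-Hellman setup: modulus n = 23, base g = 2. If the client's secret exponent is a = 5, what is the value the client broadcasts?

Public value = 2^5 mod 23.
2^1 ≡ 2 (mod 23)
2^2 = (2^1)^2 ≡ 2^2 = 4 ≡ 4 (mod 23)
2^4 = (2^2)^2 ≡ 4^2 = 16 ≡ 16 (mod 23)
2^5 = 2^4 · 2^1 ≡ 16 · 2 ≡ 9 (mod 23).

9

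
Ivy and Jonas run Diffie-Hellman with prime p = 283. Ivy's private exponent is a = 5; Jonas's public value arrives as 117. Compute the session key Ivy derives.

Shared key K = 117^5 mod 283.
117^1 ≡ 117 (mod 283)
117^2 = (117^1)^2 ≡ 117^2 = 13689 ≡ 105 (mod 283)
117^4 = (117^2)^2 ≡ 105^2 = 11025 ≡ 271 (mod 283)
117^5 = 117^4 · 117^1 ≡ 271 · 117 ≡ 11 (mod 283).

11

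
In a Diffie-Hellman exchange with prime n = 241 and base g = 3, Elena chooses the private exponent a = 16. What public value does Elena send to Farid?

Public value = 3^16 mod 241.
3^1 ≡ 3 (mod 241)
3^2 = (3^1)^2 ≡ 3^2 = 9 ≡ 9 (mod 241)
3^4 = (3^2)^2 ≡ 9^2 = 81 ≡ 81 (mod 241)
3^8 = (3^4)^2 ≡ 81^2 = 6561 ≡ 54 (mod 241)
3^16 = (3^8)^2 ≡ 54^2 = 2916 ≡ 24 (mod 241)

24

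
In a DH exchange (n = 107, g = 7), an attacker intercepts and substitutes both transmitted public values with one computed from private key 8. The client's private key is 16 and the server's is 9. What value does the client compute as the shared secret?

79

The client receives an attacker's public value M = 7^8 mod 107 instead of the honest one.
7^1 ≡ 7 (mod 107)
7^2 = (7^1)^2 ≡ 7^2 = 49 ≡ 49 (mod 107)
7^4 = (7^2)^2 ≡ 49^2 = 2401 ≡ 47 (mod 107)
7^8 = (7^4)^2 ≡ 47^2 = 2209 ≡ 69 (mod 107)
So M = 69. The client computes K = M^16 mod 107.
69^1 ≡ 69 (mod 107)
69^2 = (69^1)^2 ≡ 69^2 = 4761 ≡ 53 (mod 107)
69^4 = (69^2)^2 ≡ 53^2 = 2809 ≡ 27 (mod 107)
69^8 = (69^4)^2 ≡ 27^2 = 729 ≡ 87 (mod 107)
69^16 = (69^8)^2 ≡ 87^2 = 7569 ≡ 79 (mod 107)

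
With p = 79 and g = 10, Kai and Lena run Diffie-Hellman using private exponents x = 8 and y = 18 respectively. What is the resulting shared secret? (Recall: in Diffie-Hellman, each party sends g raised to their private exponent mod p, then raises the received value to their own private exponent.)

Kai sends A = g^x mod p = 10^8 mod 79.
10^1 ≡ 10 (mod 79)
10^2 = (10^1)^2 ≡ 10^2 = 100 ≡ 21 (mod 79)
10^4 = (10^2)^2 ≡ 21^2 = 441 ≡ 46 (mod 79)
10^8 = (10^4)^2 ≡ 46^2 = 2116 ≡ 62 (mod 79)
So A = 62. Lena then computes K = A^y mod p = 62^18 mod 79.
62^1 ≡ 62 (mod 79)
62^2 = (62^1)^2 ≡ 62^2 = 3844 ≡ 52 (mod 79)
62^4 = (62^2)^2 ≡ 52^2 = 2704 ≡ 18 (mod 79)
62^8 = (62^4)^2 ≡ 18^2 = 324 ≡ 8 (mod 79)
62^16 = (62^8)^2 ≡ 8^2 = 64 ≡ 64 (mod 79)
62^18 = 62^16 · 62^2 ≡ 64 · 52 ≡ 10 (mod 79).

10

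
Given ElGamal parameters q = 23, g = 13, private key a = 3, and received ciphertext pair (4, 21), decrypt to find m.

5

Shared mask s = c₁^a mod q = 4^3 mod 23.
4^1 ≡ 4 (mod 23)
4^2 = (4^1)^2 ≡ 4^2 = 16 ≡ 16 (mod 23)
4^3 = 4^2 · 4^1 ≡ 16 · 4 ≡ 18 (mod 23).
So s = 18; s⁻¹ ≡ 9 (mod 23).
m = c₂ · s⁻¹ mod 23 = 21 · 9 mod 23 = 5.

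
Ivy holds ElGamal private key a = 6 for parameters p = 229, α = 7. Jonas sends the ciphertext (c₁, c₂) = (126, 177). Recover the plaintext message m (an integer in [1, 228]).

Shared mask s = c₁^a mod p = 126^6 mod 229.
126^1 ≡ 126 (mod 229)
126^2 = (126^1)^2 ≡ 126^2 = 15876 ≡ 75 (mod 229)
126^4 = (126^2)^2 ≡ 75^2 = 5625 ≡ 129 (mod 229)
126^6 = 126^4 · 126^2 ≡ 129 · 75 ≡ 57 (mod 229).
So s = 57; s⁻¹ ≡ 225 (mod 229).
m = c₂ · s⁻¹ mod 229 = 177 · 225 mod 229 = 208.

208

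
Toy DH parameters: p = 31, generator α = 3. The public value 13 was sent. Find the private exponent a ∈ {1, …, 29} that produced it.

11

Try successive powers of 3 modulo 31:
3^1 ≡ 3
3^2 ≡ 9
3^3 ≡ 27
3^4 ≡ 19
3^5 ≡ 26
3^6 ≡ 16
3^7 ≡ 17
3^8 ≡ 20
3^9 ≡ 29
3^10 ≡ 25
3^11 ≡ 13
Found: a = 11.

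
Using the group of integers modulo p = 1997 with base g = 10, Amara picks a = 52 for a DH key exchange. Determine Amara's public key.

Public value = 10^52 (mod 1997).
10^1 ≡ 10 (mod 1997)
10^2 = (10^1)^2 ≡ 10^2 = 100 ≡ 100 (mod 1997)
10^4 = (10^2)^2 ≡ 100^2 = 10000 ≡ 15 (mod 1997)
10^8 = (10^4)^2 ≡ 15^2 = 225 ≡ 225 (mod 1997)
10^16 = (10^8)^2 ≡ 225^2 = 50625 ≡ 700 (mod 1997)
10^32 = (10^16)^2 ≡ 700^2 = 490000 ≡ 735 (mod 1997)
10^52 = 10^32 · 10^16 · 10^4 ≡ 735 · 700 · 15 ≡ 1092 (mod 1997).

1092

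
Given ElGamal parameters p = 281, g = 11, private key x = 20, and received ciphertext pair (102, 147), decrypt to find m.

Shared mask s = c₁^x mod p = 102^20 mod 281.
102^1 ≡ 102 (mod 281)
102^2 = (102^1)^2 ≡ 102^2 = 10404 ≡ 7 (mod 281)
102^4 = (102^2)^2 ≡ 7^2 = 49 ≡ 49 (mod 281)
102^8 = (102^4)^2 ≡ 49^2 = 2401 ≡ 153 (mod 281)
102^16 = (102^8)^2 ≡ 153^2 = 23409 ≡ 86 (mod 281)
102^20 = 102^16 · 102^4 ≡ 86 · 49 ≡ 280 (mod 281).
So s = 280; s⁻¹ ≡ 280 (mod 281).
m = c₂ · s⁻¹ mod 281 = 147 · 280 mod 281 = 134.

134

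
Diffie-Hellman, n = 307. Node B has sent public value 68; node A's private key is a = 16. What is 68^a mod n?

77

Shared key K = 68^16 mod 307.
68^1 ≡ 68 (mod 307)
68^2 = (68^1)^2 ≡ 68^2 = 4624 ≡ 19 (mod 307)
68^4 = (68^2)^2 ≡ 19^2 = 361 ≡ 54 (mod 307)
68^8 = (68^4)^2 ≡ 54^2 = 2916 ≡ 153 (mod 307)
68^16 = (68^8)^2 ≡ 153^2 = 23409 ≡ 77 (mod 307)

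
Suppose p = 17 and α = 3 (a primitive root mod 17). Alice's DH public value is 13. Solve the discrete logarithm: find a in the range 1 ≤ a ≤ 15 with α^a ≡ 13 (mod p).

4

Try successive powers of 3 modulo 17:
3^1 ≡ 3
3^2 ≡ 9
3^3 ≡ 10
3^4 ≡ 13
Found: a = 4.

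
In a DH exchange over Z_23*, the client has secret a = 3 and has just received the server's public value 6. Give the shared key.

Shared key K = 6^3 mod 23.
6^1 ≡ 6 (mod 23)
6^2 = (6^1)^2 ≡ 6^2 = 36 ≡ 13 (mod 23)
6^3 = 6^2 · 6^1 ≡ 13 · 6 ≡ 9 (mod 23).

9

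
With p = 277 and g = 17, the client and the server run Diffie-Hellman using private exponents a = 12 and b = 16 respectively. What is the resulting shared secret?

131

The client sends A = g^a mod p = 17^12 mod 277.
17^1 ≡ 17 (mod 277)
17^2 = (17^1)^2 ≡ 17^2 = 289 ≡ 12 (mod 277)
17^4 = (17^2)^2 ≡ 12^2 = 144 ≡ 144 (mod 277)
17^8 = (17^4)^2 ≡ 144^2 = 20736 ≡ 238 (mod 277)
17^12 = 17^8 · 17^4 ≡ 238 · 144 ≡ 201 (mod 277).
So A = 201. The server then computes K = A^b mod p = 201^16 mod 277.
201^1 ≡ 201 (mod 277)
201^2 = (201^1)^2 ≡ 201^2 = 40401 ≡ 236 (mod 277)
201^4 = (201^2)^2 ≡ 236^2 = 55696 ≡ 19 (mod 277)
201^8 = (201^4)^2 ≡ 19^2 = 361 ≡ 84 (mod 277)
201^16 = (201^8)^2 ≡ 84^2 = 7056 ≡ 131 (mod 277)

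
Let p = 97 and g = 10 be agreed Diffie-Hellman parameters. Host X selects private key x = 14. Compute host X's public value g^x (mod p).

53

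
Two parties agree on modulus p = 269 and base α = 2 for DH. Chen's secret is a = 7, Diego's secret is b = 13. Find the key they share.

Chen sends A = α^a mod p = 2^7 mod 269.
2^1 ≡ 2 (mod 269)
2^2 = (2^1)^2 ≡ 2^2 = 4 ≡ 4 (mod 269)
2^4 = (2^2)^2 ≡ 4^2 = 16 ≡ 16 (mod 269)
2^7 = 2^4 · 2^2 · 2^1 ≡ 16 · 4 · 2 ≡ 128 (mod 269).
So A = 128. Diego then computes K = A^b mod p = 128^13 mod 269.
128^1 ≡ 128 (mod 269)
128^2 = (128^1)^2 ≡ 128^2 = 16384 ≡ 244 (mod 269)
128^4 = (128^2)^2 ≡ 244^2 = 59536 ≡ 87 (mod 269)
128^8 = (128^4)^2 ≡ 87^2 = 7569 ≡ 37 (mod 269)
128^13 = 128^8 · 128^4 · 128^1 ≡ 37 · 87 · 128 ≡ 193 (mod 269).

193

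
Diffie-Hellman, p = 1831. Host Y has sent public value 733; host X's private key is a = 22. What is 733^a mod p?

59

Shared key K = 733^22 mod 1831.
733^1 ≡ 733 (mod 1831)
733^2 = (733^1)^2 ≡ 733^2 = 537289 ≡ 806 (mod 1831)
733^4 = (733^2)^2 ≡ 806^2 = 649636 ≡ 1462 (mod 1831)
733^8 = (733^4)^2 ≡ 1462^2 = 2137444 ≡ 667 (mod 1831)
733^16 = (733^8)^2 ≡ 667^2 = 444889 ≡ 1787 (mod 1831)
733^22 = 733^16 · 733^4 · 733^2 ≡ 1787 · 1462 · 806 ≡ 59 (mod 1831).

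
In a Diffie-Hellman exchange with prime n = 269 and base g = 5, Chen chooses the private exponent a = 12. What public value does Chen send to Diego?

260

Public value = 5^{12} \pmod{269}.
5^1 ≡ 5 (mod 269)
5^2 = (5^1)^2 ≡ 5^2 = 25 ≡ 25 (mod 269)
5^4 = (5^2)^2 ≡ 25^2 = 625 ≡ 87 (mod 269)
5^8 = (5^4)^2 ≡ 87^2 = 7569 ≡ 37 (mod 269)
5^12 = 5^8 · 5^4 ≡ 37 · 87 ≡ 260 (mod 269).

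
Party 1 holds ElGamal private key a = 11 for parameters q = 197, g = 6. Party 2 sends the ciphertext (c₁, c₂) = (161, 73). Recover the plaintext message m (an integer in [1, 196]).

Shared mask s = c₁^a mod q = 161^11 mod 197.
161^1 ≡ 161 (mod 197)
161^2 = (161^1)^2 ≡ 161^2 = 25921 ≡ 114 (mod 197)
161^4 = (161^2)^2 ≡ 114^2 = 12996 ≡ 191 (mod 197)
161^8 = (161^4)^2 ≡ 191^2 = 36481 ≡ 36 (mod 197)
161^11 = 161^8 · 161^2 · 161^1 ≡ 36 · 114 · 161 ≡ 6 (mod 197).
So s = 6; s⁻¹ ≡ 33 (mod 197).
m = c₂ · s⁻¹ mod 197 = 73 · 33 mod 197 = 45.

45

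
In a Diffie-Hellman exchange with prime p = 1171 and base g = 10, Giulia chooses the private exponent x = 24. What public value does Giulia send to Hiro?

225

Public value = 10^24 mod 1171.
10^1 ≡ 10 (mod 1171)
10^2 = (10^1)^2 ≡ 10^2 = 100 ≡ 100 (mod 1171)
10^4 = (10^2)^2 ≡ 100^2 = 10000 ≡ 632 (mod 1171)
10^8 = (10^4)^2 ≡ 632^2 = 399424 ≡ 113 (mod 1171)
10^16 = (10^8)^2 ≡ 113^2 = 12769 ≡ 1059 (mod 1171)
10^24 = 10^16 · 10^8 ≡ 1059 · 113 ≡ 225 (mod 1171).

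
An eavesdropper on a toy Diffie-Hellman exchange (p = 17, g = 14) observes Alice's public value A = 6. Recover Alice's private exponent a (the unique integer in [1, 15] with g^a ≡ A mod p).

Try successive powers of 14 modulo 17:
14^1 ≡ 14
14^2 ≡ 9
14^3 ≡ 7
14^4 ≡ 13
14^5 ≡ 12
14^6 ≡ 15
14^7 ≡ 6
Found: a = 7.

7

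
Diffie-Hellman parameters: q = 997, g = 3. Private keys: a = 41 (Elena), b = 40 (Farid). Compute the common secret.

640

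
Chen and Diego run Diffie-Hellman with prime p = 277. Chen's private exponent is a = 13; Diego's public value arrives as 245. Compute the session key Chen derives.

204

Shared key K = 245^13 mod 277.
245^1 ≡ 245 (mod 277)
245^2 = (245^1)^2 ≡ 245^2 = 60025 ≡ 193 (mod 277)
245^4 = (245^2)^2 ≡ 193^2 = 37249 ≡ 131 (mod 277)
245^8 = (245^4)^2 ≡ 131^2 = 17161 ≡ 264 (mod 277)
245^13 = 245^8 · 245^4 · 245^1 ≡ 264 · 131 · 245 ≡ 204 (mod 277).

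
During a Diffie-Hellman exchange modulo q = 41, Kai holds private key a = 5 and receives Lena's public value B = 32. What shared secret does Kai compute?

Shared key K = 32^5 mod 41.
32^1 ≡ 32 (mod 41)
32^2 = (32^1)^2 ≡ 32^2 = 1024 ≡ 40 (mod 41)
32^4 = (32^2)^2 ≡ 40^2 = 1600 ≡ 1 (mod 41)
32^5 = 32^4 · 32^1 ≡ 1 · 32 ≡ 32 (mod 41).

32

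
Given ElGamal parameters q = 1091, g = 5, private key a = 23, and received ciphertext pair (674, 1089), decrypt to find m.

Shared mask s = c₁^a mod q = 674^23 mod 1091.
674^1 ≡ 674 (mod 1091)
674^2 = (674^1)^2 ≡ 674^2 = 454276 ≡ 420 (mod 1091)
674^4 = (674^2)^2 ≡ 420^2 = 176400 ≡ 749 (mod 1091)
674^8 = (674^4)^2 ≡ 749^2 = 561001 ≡ 227 (mod 1091)
674^16 = (674^8)^2 ≡ 227^2 = 51529 ≡ 252 (mod 1091)
674^23 = 674^16 · 674^4 · 674^2 · 674^1 ≡ 252 · 749 · 420 · 674 ≡ 373 (mod 1091).
So s = 373; s⁻¹ ≡ 117 (mod 1091).
m = c₂ · s⁻¹ mod 1091 = 1089 · 117 mod 1091 = 857.

857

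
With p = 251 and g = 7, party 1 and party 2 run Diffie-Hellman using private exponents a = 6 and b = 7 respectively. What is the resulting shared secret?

88

Party 1 sends A = g^a mod p = 7^6 mod 251.
7^1 ≡ 7 (mod 251)
7^2 = (7^1)^2 ≡ 7^2 = 49 ≡ 49 (mod 251)
7^4 = (7^2)^2 ≡ 49^2 = 2401 ≡ 142 (mod 251)
7^6 = 7^4 · 7^2 ≡ 142 · 49 ≡ 181 (mod 251).
So A = 181. Party 2 then computes K = A^b mod p = 181^7 mod 251.
181^1 ≡ 181 (mod 251)
181^2 = (181^1)^2 ≡ 181^2 = 32761 ≡ 131 (mod 251)
181^4 = (181^2)^2 ≡ 131^2 = 17161 ≡ 93 (mod 251)
181^7 = 181^4 · 181^2 · 181^1 ≡ 93 · 131 · 181 ≡ 88 (mod 251).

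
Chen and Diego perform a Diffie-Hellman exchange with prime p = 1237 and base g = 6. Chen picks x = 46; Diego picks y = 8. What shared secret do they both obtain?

591

Chen sends A = g^x mod p = 6^46 mod 1237.
6^1 ≡ 6 (mod 1237)
6^2 = (6^1)^2 ≡ 6^2 = 36 ≡ 36 (mod 1237)
6^4 = (6^2)^2 ≡ 36^2 = 1296 ≡ 59 (mod 1237)
6^8 = (6^4)^2 ≡ 59^2 = 3481 ≡ 1007 (mod 1237)
6^16 = (6^8)^2 ≡ 1007^2 = 1014049 ≡ 946 (mod 1237)
6^32 = (6^16)^2 ≡ 946^2 = 894916 ≡ 565 (mod 1237)
6^46 = 6^32 · 6^8 · 6^4 · 6^2 ≡ 565 · 1007 · 59 · 36 ≡ 484 (mod 1237).
So A = 484. Diego then computes K = A^y mod p = 484^8 mod 1237.
484^1 ≡ 484 (mod 1237)
484^2 = (484^1)^2 ≡ 484^2 = 234256 ≡ 463 (mod 1237)
484^4 = (484^2)^2 ≡ 463^2 = 214369 ≡ 368 (mod 1237)
484^8 = (484^4)^2 ≡ 368^2 = 135424 ≡ 591 (mod 1237)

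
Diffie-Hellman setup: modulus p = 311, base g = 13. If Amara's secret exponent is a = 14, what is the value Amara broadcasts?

Public value = 13^14 mod 311.
13^1 ≡ 13 (mod 311)
13^2 = (13^1)^2 ≡ 13^2 = 169 ≡ 169 (mod 311)
13^4 = (13^2)^2 ≡ 169^2 = 28561 ≡ 260 (mod 311)
13^8 = (13^4)^2 ≡ 260^2 = 67600 ≡ 113 (mod 311)
13^14 = 13^8 · 13^4 · 13^2 ≡ 113 · 260 · 169 ≡ 105 (mod 311).

105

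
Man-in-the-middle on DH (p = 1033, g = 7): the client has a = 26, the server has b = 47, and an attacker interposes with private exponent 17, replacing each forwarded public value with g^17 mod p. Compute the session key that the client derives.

660

The client receives an attacker's public value M = 7^17 mod 1033 instead of the honest one.
7^1 ≡ 7 (mod 1033)
7^2 = (7^1)^2 ≡ 7^2 = 49 ≡ 49 (mod 1033)
7^4 = (7^2)^2 ≡ 49^2 = 2401 ≡ 335 (mod 1033)
7^8 = (7^4)^2 ≡ 335^2 = 112225 ≡ 661 (mod 1033)
7^16 = (7^8)^2 ≡ 661^2 = 436921 ≡ 995 (mod 1033)
7^17 = 7^16 · 7^1 ≡ 995 · 7 ≡ 767 (mod 1033).
So M = 767. The client computes K = M^26 mod 1033.
767^1 ≡ 767 (mod 1033)
767^2 = (767^1)^2 ≡ 767^2 = 588289 ≡ 512 (mod 1033)
767^4 = (767^2)^2 ≡ 512^2 = 262144 ≡ 795 (mod 1033)
767^8 = (767^4)^2 ≡ 795^2 = 632025 ≡ 862 (mod 1033)
767^16 = (767^8)^2 ≡ 862^2 = 743044 ≡ 317 (mod 1033)
767^26 = 767^16 · 767^8 · 767^2 ≡ 317 · 862 · 512 ≡ 660 (mod 1033).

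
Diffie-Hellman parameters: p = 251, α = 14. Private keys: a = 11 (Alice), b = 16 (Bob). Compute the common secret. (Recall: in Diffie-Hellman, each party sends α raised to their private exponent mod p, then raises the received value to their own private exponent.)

175

Alice sends A = α^a mod p = 14^11 mod 251.
14^1 ≡ 14 (mod 251)
14^2 = (14^1)^2 ≡ 14^2 = 196 ≡ 196 (mod 251)
14^4 = (14^2)^2 ≡ 196^2 = 38416 ≡ 13 (mod 251)
14^8 = (14^4)^2 ≡ 13^2 = 169 ≡ 169 (mod 251)
14^11 = 14^8 · 14^2 · 14^1 ≡ 169 · 196 · 14 ≡ 139 (mod 251).
So A = 139. Bob then computes K = A^b mod p = 139^16 mod 251.
139^1 ≡ 139 (mod 251)
139^2 = (139^1)^2 ≡ 139^2 = 19321 ≡ 245 (mod 251)
139^4 = (139^2)^2 ≡ 245^2 = 60025 ≡ 36 (mod 251)
139^8 = (139^4)^2 ≡ 36^2 = 1296 ≡ 41 (mod 251)
139^16 = (139^8)^2 ≡ 41^2 = 1681 ≡ 175 (mod 251)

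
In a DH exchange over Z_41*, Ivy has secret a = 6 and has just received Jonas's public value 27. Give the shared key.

9

Shared key K = 27^6 mod 41.
27^1 ≡ 27 (mod 41)
27^2 = (27^1)^2 ≡ 27^2 = 729 ≡ 32 (mod 41)
27^4 = (27^2)^2 ≡ 32^2 = 1024 ≡ 40 (mod 41)
27^6 = 27^4 · 27^2 ≡ 40 · 32 ≡ 9 (mod 41).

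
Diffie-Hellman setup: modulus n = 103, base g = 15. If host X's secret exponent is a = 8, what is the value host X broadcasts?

Public value = 15^8 mod 103.
15^1 ≡ 15 (mod 103)
15^2 = (15^1)^2 ≡ 15^2 = 225 ≡ 19 (mod 103)
15^4 = (15^2)^2 ≡ 19^2 = 361 ≡ 52 (mod 103)
15^8 = (15^4)^2 ≡ 52^2 = 2704 ≡ 26 (mod 103)

26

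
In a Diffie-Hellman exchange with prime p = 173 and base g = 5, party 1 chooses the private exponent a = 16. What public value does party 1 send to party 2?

81

Public value = 5^16 mod 173.
5^1 ≡ 5 (mod 173)
5^2 = (5^1)^2 ≡ 5^2 = 25 ≡ 25 (mod 173)
5^4 = (5^2)^2 ≡ 25^2 = 625 ≡ 106 (mod 173)
5^8 = (5^4)^2 ≡ 106^2 = 11236 ≡ 164 (mod 173)
5^16 = (5^8)^2 ≡ 164^2 = 26896 ≡ 81 (mod 173)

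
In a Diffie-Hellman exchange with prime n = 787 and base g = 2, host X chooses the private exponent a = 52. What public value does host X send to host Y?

650

Public value = 2^52 (mod 787).
2^1 ≡ 2 (mod 787)
2^2 = (2^1)^2 ≡ 2^2 = 4 ≡ 4 (mod 787)
2^4 = (2^2)^2 ≡ 4^2 = 16 ≡ 16 (mod 787)
2^8 = (2^4)^2 ≡ 16^2 = 256 ≡ 256 (mod 787)
2^16 = (2^8)^2 ≡ 256^2 = 65536 ≡ 215 (mod 787)
2^32 = (2^16)^2 ≡ 215^2 = 46225 ≡ 579 (mod 787)
2^52 = 2^32 · 2^16 · 2^4 ≡ 579 · 215 · 16 ≡ 650 (mod 787).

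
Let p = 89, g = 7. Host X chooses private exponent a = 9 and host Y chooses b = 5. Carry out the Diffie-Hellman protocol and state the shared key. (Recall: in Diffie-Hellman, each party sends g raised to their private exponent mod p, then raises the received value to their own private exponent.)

82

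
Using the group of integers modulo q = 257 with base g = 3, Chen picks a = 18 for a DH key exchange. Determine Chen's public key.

185

Public value = 3^18 mod 257.
3^1 ≡ 3 (mod 257)
3^2 = (3^1)^2 ≡ 3^2 = 9 ≡ 9 (mod 257)
3^4 = (3^2)^2 ≡ 9^2 = 81 ≡ 81 (mod 257)
3^8 = (3^4)^2 ≡ 81^2 = 6561 ≡ 136 (mod 257)
3^16 = (3^8)^2 ≡ 136^2 = 18496 ≡ 249 (mod 257)
3^18 = 3^16 · 3^2 ≡ 249 · 9 ≡ 185 (mod 257).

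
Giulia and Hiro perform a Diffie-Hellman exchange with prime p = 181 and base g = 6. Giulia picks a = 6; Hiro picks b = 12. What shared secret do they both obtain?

Hiro sends B = g^b mod p = 6^12 mod 181.
6^1 ≡ 6 (mod 181)
6^2 = (6^1)^2 ≡ 6^2 = 36 ≡ 36 (mod 181)
6^4 = (6^2)^2 ≡ 36^2 = 1296 ≡ 29 (mod 181)
6^8 = (6^4)^2 ≡ 29^2 = 841 ≡ 117 (mod 181)
6^12 = 6^8 · 6^4 ≡ 117 · 29 ≡ 135 (mod 181).
So B = 135. Giulia then computes K = B^a mod p = 135^6 mod 181.
135^1 ≡ 135 (mod 181)
135^2 = (135^1)^2 ≡ 135^2 = 18225 ≡ 125 (mod 181)
135^4 = (135^2)^2 ≡ 125^2 = 15625 ≡ 59 (mod 181)
135^6 = 135^4 · 135^2 ≡ 59 · 125 ≡ 135 (mod 181).

135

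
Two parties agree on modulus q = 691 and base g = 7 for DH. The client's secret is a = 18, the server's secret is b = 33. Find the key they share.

The client sends A = g^a mod q = 7^18 mod 691.
7^1 ≡ 7 (mod 691)
7^2 = (7^1)^2 ≡ 7^2 = 49 ≡ 49 (mod 691)
7^4 = (7^2)^2 ≡ 49^2 = 2401 ≡ 328 (mod 691)
7^8 = (7^4)^2 ≡ 328^2 = 107584 ≡ 479 (mod 691)
7^16 = (7^8)^2 ≡ 479^2 = 229441 ≡ 29 (mod 691)
7^18 = 7^16 · 7^2 ≡ 29 · 49 ≡ 39 (mod 691).
So A = 39. The server then computes K = A^b mod q = 39^33 mod 691.
39^1 ≡ 39 (mod 691)
39^2 = (39^1)^2 ≡ 39^2 = 1521 ≡ 139 (mod 691)
39^4 = (39^2)^2 ≡ 139^2 = 19321 ≡ 664 (mod 691)
39^8 = (39^4)^2 ≡ 664^2 = 440896 ≡ 38 (mod 691)
39^16 = (39^8)^2 ≡ 38^2 = 1444 ≡ 62 (mod 691)
39^32 = (39^16)^2 ≡ 62^2 = 3844 ≡ 389 (mod 691)
39^33 = 39^32 · 39^1 ≡ 389 · 39 ≡ 660 (mod 691).

660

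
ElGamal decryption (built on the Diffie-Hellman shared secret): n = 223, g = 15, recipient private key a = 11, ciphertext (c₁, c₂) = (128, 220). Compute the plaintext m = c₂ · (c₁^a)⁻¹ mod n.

Shared mask s = c₁^a mod n = 128^11 mod 223.
128^1 ≡ 128 (mod 223)
128^2 = (128^1)^2 ≡ 128^2 = 16384 ≡ 105 (mod 223)
128^4 = (128^2)^2 ≡ 105^2 = 11025 ≡ 98 (mod 223)
128^8 = (128^4)^2 ≡ 98^2 = 9604 ≡ 15 (mod 223)
128^11 = 128^8 · 128^2 · 128^1 ≡ 15 · 105 · 128 ≡ 8 (mod 223).
So s = 8; s⁻¹ ≡ 28 (mod 223).
m = c₂ · s⁻¹ mod 223 = 220 · 28 mod 223 = 139.

139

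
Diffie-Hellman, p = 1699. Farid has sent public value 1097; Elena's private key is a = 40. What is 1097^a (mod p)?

Shared key K = 1097^40 mod 1699.
1097^1 ≡ 1097 (mod 1699)
1097^2 = (1097^1)^2 ≡ 1097^2 = 1203409 ≡ 517 (mod 1699)
1097^4 = (1097^2)^2 ≡ 517^2 = 267289 ≡ 546 (mod 1699)
1097^8 = (1097^4)^2 ≡ 546^2 = 298116 ≡ 791 (mod 1699)
1097^16 = (1097^8)^2 ≡ 791^2 = 625681 ≡ 449 (mod 1699)
1097^32 = (1097^16)^2 ≡ 449^2 = 201601 ≡ 1119 (mod 1699)
1097^40 = 1097^32 · 1097^8 ≡ 1119 · 791 ≡ 1649 (mod 1699).

1649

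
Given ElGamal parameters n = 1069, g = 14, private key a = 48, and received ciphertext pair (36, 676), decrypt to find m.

1016

Shared mask s = c₁^a mod n = 36^48 mod 1069.
36^1 ≡ 36 (mod 1069)
36^2 = (36^1)^2 ≡ 36^2 = 1296 ≡ 227 (mod 1069)
36^4 = (36^2)^2 ≡ 227^2 = 51529 ≡ 217 (mod 1069)
36^8 = (36^4)^2 ≡ 217^2 = 47089 ≡ 53 (mod 1069)
36^16 = (36^8)^2 ≡ 53^2 = 2809 ≡ 671 (mod 1069)
36^32 = (36^16)^2 ≡ 671^2 = 450241 ≡ 192 (mod 1069)
36^48 = 36^32 · 36^16 ≡ 192 · 671 ≡ 552 (mod 1069).
So s = 552; s⁻¹ ≡ 672 (mod 1069).
m = c₂ · s⁻¹ mod 1069 = 676 · 672 mod 1069 = 1016.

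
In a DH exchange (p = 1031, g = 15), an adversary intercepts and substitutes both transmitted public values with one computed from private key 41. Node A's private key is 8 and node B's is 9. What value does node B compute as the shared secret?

361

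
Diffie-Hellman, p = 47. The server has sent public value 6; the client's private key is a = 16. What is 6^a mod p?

12

Shared key K = 6^16 mod 47.
6^1 ≡ 6 (mod 47)
6^2 = (6^1)^2 ≡ 6^2 = 36 ≡ 36 (mod 47)
6^4 = (6^2)^2 ≡ 36^2 = 1296 ≡ 27 (mod 47)
6^8 = (6^4)^2 ≡ 27^2 = 729 ≡ 24 (mod 47)
6^16 = (6^8)^2 ≡ 24^2 = 576 ≡ 12 (mod 47)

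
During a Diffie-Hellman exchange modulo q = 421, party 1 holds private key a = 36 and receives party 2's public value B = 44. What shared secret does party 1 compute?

Shared key K = 44^36 mod 421.
44^1 ≡ 44 (mod 421)
44^2 = (44^1)^2 ≡ 44^2 = 1936 ≡ 252 (mod 421)
44^4 = (44^2)^2 ≡ 252^2 = 63504 ≡ 354 (mod 421)
44^8 = (44^4)^2 ≡ 354^2 = 125316 ≡ 279 (mod 421)
44^16 = (44^8)^2 ≡ 279^2 = 77841 ≡ 377 (mod 421)
44^32 = (44^16)^2 ≡ 377^2 = 142129 ≡ 252 (mod 421)
44^36 = 44^32 · 44^4 ≡ 252 · 354 ≡ 377 (mod 421).

377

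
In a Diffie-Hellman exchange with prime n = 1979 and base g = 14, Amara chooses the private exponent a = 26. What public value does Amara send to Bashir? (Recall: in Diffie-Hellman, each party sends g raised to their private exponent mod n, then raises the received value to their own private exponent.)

617

Public value = 14^26 (mod 1979).
14^1 ≡ 14 (mod 1979)
14^2 = (14^1)^2 ≡ 14^2 = 196 ≡ 196 (mod 1979)
14^4 = (14^2)^2 ≡ 196^2 = 38416 ≡ 815 (mod 1979)
14^8 = (14^4)^2 ≡ 815^2 = 664225 ≡ 1260 (mod 1979)
14^16 = (14^8)^2 ≡ 1260^2 = 1587600 ≡ 442 (mod 1979)
14^26 = 14^16 · 14^8 · 14^2 ≡ 442 · 1260 · 196 ≡ 617 (mod 1979).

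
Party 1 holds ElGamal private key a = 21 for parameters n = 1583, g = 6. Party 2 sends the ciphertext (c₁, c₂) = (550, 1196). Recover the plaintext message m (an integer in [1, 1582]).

Shared mask s = c₁^a mod n = 550^21 mod 1583.
550^1 ≡ 550 (mod 1583)
550^2 = (550^1)^2 ≡ 550^2 = 302500 ≡ 147 (mod 1583)
550^4 = (550^2)^2 ≡ 147^2 = 21609 ≡ 1030 (mod 1583)
550^8 = (550^4)^2 ≡ 1030^2 = 1060900 ≡ 290 (mod 1583)
550^16 = (550^8)^2 ≡ 290^2 = 84100 ≡ 201 (mod 1583)
550^21 = 550^16 · 550^4 · 550^1 ≡ 201 · 1030 · 550 ≡ 1310 (mod 1583).
So s = 1310; s⁻¹ ≡ 777 (mod 1583).
m = c₂ · s⁻¹ mod 1583 = 1196 · 777 mod 1583 = 71.

71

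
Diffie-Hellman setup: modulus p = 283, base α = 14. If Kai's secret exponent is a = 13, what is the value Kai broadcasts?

Public value = 14^13 mod 283.
14^1 ≡ 14 (mod 283)
14^2 = (14^1)^2 ≡ 14^2 = 196 ≡ 196 (mod 283)
14^4 = (14^2)^2 ≡ 196^2 = 38416 ≡ 211 (mod 283)
14^8 = (14^4)^2 ≡ 211^2 = 44521 ≡ 90 (mod 283)
14^13 = 14^8 · 14^4 · 14^1 ≡ 90 · 211 · 14 ≡ 123 (mod 283).

123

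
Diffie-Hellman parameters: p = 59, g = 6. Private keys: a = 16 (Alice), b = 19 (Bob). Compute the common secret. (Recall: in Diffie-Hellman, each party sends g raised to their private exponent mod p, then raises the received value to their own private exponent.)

7

Alice sends A = g^a mod p = 6^16 mod 59.
6^1 ≡ 6 (mod 59)
6^2 = (6^1)^2 ≡ 6^2 = 36 ≡ 36 (mod 59)
6^4 = (6^2)^2 ≡ 36^2 = 1296 ≡ 57 (mod 59)
6^8 = (6^4)^2 ≡ 57^2 = 3249 ≡ 4 (mod 59)
6^16 = (6^8)^2 ≡ 4^2 = 16 ≡ 16 (mod 59)
So A = 16. Bob then computes K = A^b mod p = 16^19 mod 59.
16^1 ≡ 16 (mod 59)
16^2 = (16^1)^2 ≡ 16^2 = 256 ≡ 20 (mod 59)
16^4 = (16^2)^2 ≡ 20^2 = 400 ≡ 46 (mod 59)
16^8 = (16^4)^2 ≡ 46^2 = 2116 ≡ 51 (mod 59)
16^16 = (16^8)^2 ≡ 51^2 = 2601 ≡ 5 (mod 59)
16^19 = 16^16 · 16^2 · 16^1 ≡ 5 · 20 · 16 ≡ 7 (mod 59).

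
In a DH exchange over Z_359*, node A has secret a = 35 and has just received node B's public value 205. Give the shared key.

294

Shared key K = 205^35 mod 359.
205^1 ≡ 205 (mod 359)
205^2 = (205^1)^2 ≡ 205^2 = 42025 ≡ 22 (mod 359)
205^4 = (205^2)^2 ≡ 22^2 = 484 ≡ 125 (mod 359)
205^8 = (205^4)^2 ≡ 125^2 = 15625 ≡ 188 (mod 359)
205^16 = (205^8)^2 ≡ 188^2 = 35344 ≡ 162 (mod 359)
205^32 = (205^16)^2 ≡ 162^2 = 26244 ≡ 37 (mod 359)
205^35 = 205^32 · 205^2 · 205^1 ≡ 37 · 22 · 205 ≡ 294 (mod 359).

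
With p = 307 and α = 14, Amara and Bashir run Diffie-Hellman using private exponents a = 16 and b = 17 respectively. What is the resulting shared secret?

Bashir sends B = α^b mod p = 14^17 mod 307.
14^1 ≡ 14 (mod 307)
14^2 = (14^1)^2 ≡ 14^2 = 196 ≡ 196 (mod 307)
14^4 = (14^2)^2 ≡ 196^2 = 38416 ≡ 41 (mod 307)
14^8 = (14^4)^2 ≡ 41^2 = 1681 ≡ 146 (mod 307)
14^16 = (14^8)^2 ≡ 146^2 = 21316 ≡ 133 (mod 307)
14^17 = 14^16 · 14^1 ≡ 133 · 14 ≡ 20 (mod 307).
So B = 20. Amara then computes K = B^a mod p = 20^16 mod 307.
20^1 ≡ 20 (mod 307)
20^2 = (20^1)^2 ≡ 20^2 = 400 ≡ 93 (mod 307)
20^4 = (20^2)^2 ≡ 93^2 = 8649 ≡ 53 (mod 307)
20^8 = (20^4)^2 ≡ 53^2 = 2809 ≡ 46 (mod 307)
20^16 = (20^8)^2 ≡ 46^2 = 2116 ≡ 274 (mod 307)

274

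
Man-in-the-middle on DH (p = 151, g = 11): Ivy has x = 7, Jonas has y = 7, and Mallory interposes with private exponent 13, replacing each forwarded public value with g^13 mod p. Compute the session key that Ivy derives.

Ivy receives Mallory's public value M = 11^13 mod 151 instead of the honest one.
11^1 ≡ 11 (mod 151)
11^2 = (11^1)^2 ≡ 11^2 = 121 ≡ 121 (mod 151)
11^4 = (11^2)^2 ≡ 121^2 = 14641 ≡ 145 (mod 151)
11^8 = (11^4)^2 ≡ 145^2 = 21025 ≡ 36 (mod 151)
11^13 = 11^8 · 11^4 · 11^1 ≡ 36 · 145 · 11 ≡ 40 (mod 151).
So M = 40. Ivy computes K = M^7 mod 151.
40^1 ≡ 40 (mod 151)
40^2 = (40^1)^2 ≡ 40^2 = 1600 ≡ 90 (mod 151)
40^4 = (40^2)^2 ≡ 90^2 = 8100 ≡ 97 (mod 151)
40^7 = 40^4 · 40^2 · 40^1 ≡ 97 · 90 · 40 ≡ 88 (mod 151).

88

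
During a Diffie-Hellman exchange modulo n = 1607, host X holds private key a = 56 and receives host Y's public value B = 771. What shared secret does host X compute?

67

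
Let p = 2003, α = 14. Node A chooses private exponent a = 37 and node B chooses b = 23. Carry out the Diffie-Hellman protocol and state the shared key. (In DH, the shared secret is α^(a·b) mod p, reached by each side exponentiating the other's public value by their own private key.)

1889

Node B sends B = α^b mod p = 14^23 mod 2003.
14^1 ≡ 14 (mod 2003)
14^2 = (14^1)^2 ≡ 14^2 = 196 ≡ 196 (mod 2003)
14^4 = (14^2)^2 ≡ 196^2 = 38416 ≡ 359 (mod 2003)
14^8 = (14^4)^2 ≡ 359^2 = 128881 ≡ 689 (mod 2003)
14^16 = (14^8)^2 ≡ 689^2 = 474721 ≡ 10 (mod 2003)
14^23 = 14^16 · 14^4 · 14^2 · 14^1 ≡ 10 · 359 · 196 · 14 ≡ 206 (mod 2003).
So B = 206. Node A then computes K = B^a mod p = 206^37 mod 2003.
206^1 ≡ 206 (mod 2003)
206^2 = (206^1)^2 ≡ 206^2 = 42436 ≡ 373 (mod 2003)
206^4 = (206^2)^2 ≡ 373^2 = 139129 ≡ 922 (mod 2003)
206^8 = (206^4)^2 ≡ 922^2 = 850084 ≡ 812 (mod 2003)
206^16 = (206^8)^2 ≡ 812^2 = 659344 ≡ 357 (mod 2003)
206^32 = (206^16)^2 ≡ 357^2 = 127449 ≡ 1260 (mod 2003)
206^37 = 206^32 · 206^4 · 206^1 ≡ 1260 · 922 · 206 ≡ 1889 (mod 2003).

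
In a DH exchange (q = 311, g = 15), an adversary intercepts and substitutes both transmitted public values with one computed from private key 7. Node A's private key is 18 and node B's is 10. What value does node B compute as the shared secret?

270

Node B receives an adversary's public value M = 15^7 mod 311 instead of the honest one.
15^1 ≡ 15 (mod 311)
15^2 = (15^1)^2 ≡ 15^2 = 225 ≡ 225 (mod 311)
15^4 = (15^2)^2 ≡ 225^2 = 50625 ≡ 243 (mod 311)
15^7 = 15^4 · 15^2 · 15^1 ≡ 243 · 225 · 15 ≡ 18 (mod 311).
So M = 18. Node B computes K = M^10 mod 311.
18^1 ≡ 18 (mod 311)
18^2 = (18^1)^2 ≡ 18^2 = 324 ≡ 13 (mod 311)
18^4 = (18^2)^2 ≡ 13^2 = 169 ≡ 169 (mod 311)
18^8 = (18^4)^2 ≡ 169^2 = 28561 ≡ 260 (mod 311)
18^10 = 18^8 · 18^2 ≡ 260 · 13 ≡ 270 (mod 311).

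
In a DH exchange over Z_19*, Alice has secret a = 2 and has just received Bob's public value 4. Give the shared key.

16

Shared key K = 4^2 mod 19.
4^1 ≡ 4 (mod 19)
4^2 = (4^1)^2 ≡ 4^2 = 16 ≡ 16 (mod 19)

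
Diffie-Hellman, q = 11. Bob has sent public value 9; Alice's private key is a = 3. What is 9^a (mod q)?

3

Shared key K = 9^3 mod 11.
9^1 ≡ 9 (mod 11)
9^2 = (9^1)^2 ≡ 9^2 = 81 ≡ 4 (mod 11)
9^3 = 9^2 · 9^1 ≡ 4 · 9 ≡ 3 (mod 11).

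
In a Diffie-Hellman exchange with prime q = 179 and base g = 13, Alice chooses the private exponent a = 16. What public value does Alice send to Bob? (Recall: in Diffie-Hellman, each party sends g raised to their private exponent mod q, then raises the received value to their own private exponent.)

Public value = 13^16 mod 179.
13^1 ≡ 13 (mod 179)
13^2 = (13^1)^2 ≡ 13^2 = 169 ≡ 169 (mod 179)
13^4 = (13^2)^2 ≡ 169^2 = 28561 ≡ 100 (mod 179)
13^8 = (13^4)^2 ≡ 100^2 = 10000 ≡ 155 (mod 179)
13^16 = (13^8)^2 ≡ 155^2 = 24025 ≡ 39 (mod 179)

39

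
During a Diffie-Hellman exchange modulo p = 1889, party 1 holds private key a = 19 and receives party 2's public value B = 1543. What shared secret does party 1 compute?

Shared key K = 1543^19 mod 1889.
1543^1 ≡ 1543 (mod 1889)
1543^2 = (1543^1)^2 ≡ 1543^2 = 2380849 ≡ 709 (mod 1889)
1543^4 = (1543^2)^2 ≡ 709^2 = 502681 ≡ 207 (mod 1889)
1543^8 = (1543^4)^2 ≡ 207^2 = 42849 ≡ 1291 (mod 1889)
1543^16 = (1543^8)^2 ≡ 1291^2 = 1666681 ≡ 583 (mod 1889)
1543^19 = 1543^16 · 1543^2 · 1543^1 ≡ 583 · 709 · 1543 ≡ 17 (mod 1889).

17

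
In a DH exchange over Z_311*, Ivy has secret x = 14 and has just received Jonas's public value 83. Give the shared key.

Shared key K = 83^14 mod 311.
83^1 ≡ 83 (mod 311)
83^2 = (83^1)^2 ≡ 83^2 = 6889 ≡ 47 (mod 311)
83^4 = (83^2)^2 ≡ 47^2 = 2209 ≡ 32 (mod 311)
83^8 = (83^4)^2 ≡ 32^2 = 1024 ≡ 91 (mod 311)
83^14 = 83^8 · 83^4 · 83^2 ≡ 91 · 32 · 47 ≡ 24 (mod 311).

24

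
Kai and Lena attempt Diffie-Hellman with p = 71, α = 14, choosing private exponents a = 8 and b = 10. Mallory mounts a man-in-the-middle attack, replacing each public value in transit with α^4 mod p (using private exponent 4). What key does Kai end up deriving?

54

Kai receives Mallory's public value M = 14^4 mod 71 instead of the honest one.
14^1 ≡ 14 (mod 71)
14^2 = (14^1)^2 ≡ 14^2 = 196 ≡ 54 (mod 71)
14^4 = (14^2)^2 ≡ 54^2 = 2916 ≡ 5 (mod 71)
So M = 5. Kai computes K = M^8 mod 71.
5^1 ≡ 5 (mod 71)
5^2 = (5^1)^2 ≡ 5^2 = 25 ≡ 25 (mod 71)
5^4 = (5^2)^2 ≡ 25^2 = 625 ≡ 57 (mod 71)
5^8 = (5^4)^2 ≡ 57^2 = 3249 ≡ 54 (mod 71)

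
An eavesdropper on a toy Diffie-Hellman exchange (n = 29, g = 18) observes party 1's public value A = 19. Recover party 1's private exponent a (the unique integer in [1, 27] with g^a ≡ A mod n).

Try successive powers of 18 modulo 29:
18^1 ≡ 18
18^2 ≡ 5
18^3 ≡ 3
18^4 ≡ 25
18^5 ≡ 15
18^6 ≡ 9
18^7 ≡ 17
18^8 ≡ 16
18^9 ≡ 27
18^10 ≡ 22
18^11 ≡ 19
Found: a = 11.

11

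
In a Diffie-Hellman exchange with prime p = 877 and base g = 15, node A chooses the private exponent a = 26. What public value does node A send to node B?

Public value = 15^26 (mod 877).
15^1 ≡ 15 (mod 877)
15^2 = (15^1)^2 ≡ 15^2 = 225 ≡ 225 (mod 877)
15^4 = (15^2)^2 ≡ 225^2 = 50625 ≡ 636 (mod 877)
15^8 = (15^4)^2 ≡ 636^2 = 404496 ≡ 199 (mod 877)
15^16 = (15^8)^2 ≡ 199^2 = 39601 ≡ 136 (mod 877)
15^26 = 15^16 · 15^8 · 15^2 ≡ 136 · 199 · 225 ≡ 389 (mod 877).

389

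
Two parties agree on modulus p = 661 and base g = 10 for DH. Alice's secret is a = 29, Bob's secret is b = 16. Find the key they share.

Bob sends B = g^b mod p = 10^16 mod 661.
10^1 ≡ 10 (mod 661)
10^2 = (10^1)^2 ≡ 10^2 = 100 ≡ 100 (mod 661)
10^4 = (10^2)^2 ≡ 100^2 = 10000 ≡ 85 (mod 661)
10^8 = (10^4)^2 ≡ 85^2 = 7225 ≡ 615 (mod 661)
10^16 = (10^8)^2 ≡ 615^2 = 378225 ≡ 133 (mod 661)
So B = 133. Alice then computes K = B^a mod p = 133^29 mod 661.
133^1 ≡ 133 (mod 661)
133^2 = (133^1)^2 ≡ 133^2 = 17689 ≡ 503 (mod 661)
133^4 = (133^2)^2 ≡ 503^2 = 253009 ≡ 507 (mod 661)
133^8 = (133^4)^2 ≡ 507^2 = 257049 ≡ 581 (mod 661)
133^16 = (133^8)^2 ≡ 581^2 = 337561 ≡ 451 (mod 661)
133^29 = 133^16 · 133^8 · 133^4 · 133^1 ≡ 451 · 581 · 507 · 133 ≡ 492 (mod 661).

492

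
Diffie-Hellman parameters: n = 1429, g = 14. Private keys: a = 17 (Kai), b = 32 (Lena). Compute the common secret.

764

Kai sends A = g^a mod n = 14^17 mod 1429.
14^1 ≡ 14 (mod 1429)
14^2 = (14^1)^2 ≡ 14^2 = 196 ≡ 196 (mod 1429)
14^4 = (14^2)^2 ≡ 196^2 = 38416 ≡ 1262 (mod 1429)
14^8 = (14^4)^2 ≡ 1262^2 = 1592644 ≡ 738 (mod 1429)
14^16 = (14^8)^2 ≡ 738^2 = 544644 ≡ 195 (mod 1429)
14^17 = 14^16 · 14^1 ≡ 195 · 14 ≡ 1301 (mod 1429).
So A = 1301. Lena then computes K = A^b mod n = 1301^32 mod 1429.
1301^1 ≡ 1301 (mod 1429)
1301^2 = (1301^1)^2 ≡ 1301^2 = 1692601 ≡ 665 (mod 1429)
1301^4 = (1301^2)^2 ≡ 665^2 = 442225 ≡ 664 (mod 1429)
1301^8 = (1301^4)^2 ≡ 664^2 = 440896 ≡ 764 (mod 1429)
1301^16 = (1301^8)^2 ≡ 764^2 = 583696 ≡ 664 (mod 1429)
1301^32 = (1301^16)^2 ≡ 664^2 = 440896 ≡ 764 (mod 1429)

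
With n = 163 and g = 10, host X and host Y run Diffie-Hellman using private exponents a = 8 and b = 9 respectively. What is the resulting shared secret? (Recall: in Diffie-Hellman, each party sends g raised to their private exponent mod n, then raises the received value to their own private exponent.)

40

Host Y sends B = g^b mod n = 10^9 mod 163.
10^1 ≡ 10 (mod 163)
10^2 = (10^1)^2 ≡ 10^2 = 100 ≡ 100 (mod 163)
10^4 = (10^2)^2 ≡ 100^2 = 10000 ≡ 57 (mod 163)
10^8 = (10^4)^2 ≡ 57^2 = 3249 ≡ 152 (mod 163)
10^9 = 10^8 · 10^1 ≡ 152 · 10 ≡ 53 (mod 163).
So B = 53. Host X then computes K = B^a mod n = 53^8 mod 163.
53^1 ≡ 53 (mod 163)
53^2 = (53^1)^2 ≡ 53^2 = 2809 ≡ 38 (mod 163)
53^4 = (53^2)^2 ≡ 38^2 = 1444 ≡ 140 (mod 163)
53^8 = (53^4)^2 ≡ 140^2 = 19600 ≡ 40 (mod 163)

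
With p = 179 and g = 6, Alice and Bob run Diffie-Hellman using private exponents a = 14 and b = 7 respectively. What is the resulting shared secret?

4

Bob sends B = g^b mod p = 6^7 mod 179.
6^1 ≡ 6 (mod 179)
6^2 = (6^1)^2 ≡ 6^2 = 36 ≡ 36 (mod 179)
6^4 = (6^2)^2 ≡ 36^2 = 1296 ≡ 43 (mod 179)
6^7 = 6^4 · 6^2 · 6^1 ≡ 43 · 36 · 6 ≡ 159 (mod 179).
So B = 159. Alice then computes K = B^a mod p = 159^14 mod 179.
159^1 ≡ 159 (mod 179)
159^2 = (159^1)^2 ≡ 159^2 = 25281 ≡ 42 (mod 179)
159^4 = (159^2)^2 ≡ 42^2 = 1764 ≡ 153 (mod 179)
159^8 = (159^4)^2 ≡ 153^2 = 23409 ≡ 139 (mod 179)
159^14 = 159^8 · 159^4 · 159^2 ≡ 139 · 153 · 42 ≡ 4 (mod 179).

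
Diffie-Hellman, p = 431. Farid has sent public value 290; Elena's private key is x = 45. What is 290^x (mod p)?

55

Shared key K = 290^45 mod 431.
290^1 ≡ 290 (mod 431)
290^2 = (290^1)^2 ≡ 290^2 = 84100 ≡ 55 (mod 431)
290^4 = (290^2)^2 ≡ 55^2 = 3025 ≡ 8 (mod 431)
290^8 = (290^4)^2 ≡ 8^2 = 64 ≡ 64 (mod 431)
290^16 = (290^8)^2 ≡ 64^2 = 4096 ≡ 217 (mod 431)
290^32 = (290^16)^2 ≡ 217^2 = 47089 ≡ 110 (mod 431)
290^45 = 290^32 · 290^8 · 290^4 · 290^1 ≡ 110 · 64 · 8 · 290 ≡ 55 (mod 431).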